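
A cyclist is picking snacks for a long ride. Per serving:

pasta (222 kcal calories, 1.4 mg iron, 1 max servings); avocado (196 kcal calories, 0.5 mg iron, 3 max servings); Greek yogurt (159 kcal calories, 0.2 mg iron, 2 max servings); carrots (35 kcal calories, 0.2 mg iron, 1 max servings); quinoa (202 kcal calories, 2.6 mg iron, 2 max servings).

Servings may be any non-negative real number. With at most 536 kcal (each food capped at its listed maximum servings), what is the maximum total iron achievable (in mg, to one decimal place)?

6.0 mg

Iron per kcal: quinoa 0.01287, pasta 0.006306, carrots 0.005714, avocado 0.002551, Greek yogurt 0.001258.
Take 2 servings of quinoa: uses 404 kcal, +5.2 mg iron (running total 5.2 mg).
Take 0.5946 servings of pasta: uses 132 kcal, +0.8 mg iron (running total 6.0 mg).
Filling greedily by iron-per-kcal is optimal for one linear limit, giving 6.0 mg.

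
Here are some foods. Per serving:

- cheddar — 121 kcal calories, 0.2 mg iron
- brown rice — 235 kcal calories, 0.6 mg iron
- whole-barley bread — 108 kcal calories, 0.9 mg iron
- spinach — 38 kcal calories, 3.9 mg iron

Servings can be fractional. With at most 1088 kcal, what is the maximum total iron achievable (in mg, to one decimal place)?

111.7 mg

Iron per kcal: spinach 0.1026, whole-barley bread 0.008333, brown rice 0.002553, cheddar 0.001653.
With no serving limits, spend the whole calories allowance on spinach: 1088 kcal / 38 kcal × 3.9 mg = 111.7 mg.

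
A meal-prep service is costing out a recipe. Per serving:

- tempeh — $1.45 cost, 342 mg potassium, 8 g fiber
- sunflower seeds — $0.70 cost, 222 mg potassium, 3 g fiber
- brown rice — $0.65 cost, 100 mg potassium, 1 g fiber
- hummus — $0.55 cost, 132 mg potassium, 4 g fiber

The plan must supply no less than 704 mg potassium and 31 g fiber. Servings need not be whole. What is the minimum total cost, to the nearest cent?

$4.26

An LP optimum is at a vertex; with two nutrient constraints at most two foods are used. Check each candidate.
tempeh only: max(704/342, 31/8) = 3.875 servings → $5.62.
sunflower seeds only: max(704/222, 31/3) = 10.33 servings → $7.23.
brown rice only: max(704/100, 31/1) = 31 servings → $20.15.
hummus only: max(704/132, 31/4) = 7.75 servings → $4.26.
tempeh + sunflower seeds: the both-tight solution has a negative serving — not a feasible corner.
tempeh + brown rice: the both-tight solution has a negative serving — not a feasible corner.
tempeh + hummus with both targets exact would need a negative amount; discard.
sunflower seeds + brown rice with both targets exact would need a negative amount; discard.
sunflower seeds + hummus: intersection lies outside the first quadrant.
brown rice + hummus: the both-tight solution has a negative serving — not a feasible corner.
The minimum over all feasible corners is $4.26.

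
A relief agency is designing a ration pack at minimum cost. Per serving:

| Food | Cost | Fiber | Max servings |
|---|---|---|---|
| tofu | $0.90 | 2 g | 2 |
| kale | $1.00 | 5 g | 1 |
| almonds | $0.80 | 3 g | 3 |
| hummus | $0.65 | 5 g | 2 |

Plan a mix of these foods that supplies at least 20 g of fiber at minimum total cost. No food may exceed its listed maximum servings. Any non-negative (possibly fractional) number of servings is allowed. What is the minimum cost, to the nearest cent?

$3.63

Cost per g of fiber: hummus $0.1300, kale $0.2000, almonds $0.2667, tofu $0.4500.
Take 2 servings of hummus: +10.0 g fiber for $1.30 (total $1.30, still need 10.0 g).
Take 1 serving of kale: +5.0 g fiber for $1.00 (total $2.30, still need 5.0 g).
Take 1.667 servings of almonds: +5.0 g fiber for $1.33 (total $3.63, still need 0.0 g).
Greedy by cheapest-per-g is optimal for a single linear constraint, so the minimum cost is $3.63.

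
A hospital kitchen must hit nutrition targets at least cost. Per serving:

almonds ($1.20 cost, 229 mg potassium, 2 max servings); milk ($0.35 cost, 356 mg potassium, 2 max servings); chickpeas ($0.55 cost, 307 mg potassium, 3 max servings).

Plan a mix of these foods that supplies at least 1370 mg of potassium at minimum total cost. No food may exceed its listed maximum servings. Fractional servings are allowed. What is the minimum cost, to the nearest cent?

$1.88

Cost per mg of potassium: milk $0.0010, chickpeas $0.0018, almonds $0.0052.
Take 2 servings of milk: +712.0 mg potassium for $0.70 (total $0.70, still need 658.0 mg).
Take 2.143 servings of chickpeas: +658.0 mg potassium for $1.18 (total $1.88, still need 0.0 mg).
Filling from the cheapest source first is optimal under one linear minimum: $1.88.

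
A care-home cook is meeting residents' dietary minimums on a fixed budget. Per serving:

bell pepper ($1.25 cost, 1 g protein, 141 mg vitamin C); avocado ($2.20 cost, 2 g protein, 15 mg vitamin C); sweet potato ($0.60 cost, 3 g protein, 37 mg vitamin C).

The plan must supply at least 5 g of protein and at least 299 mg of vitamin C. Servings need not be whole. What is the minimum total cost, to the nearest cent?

$2.94

Compare the cost at each extreme point of the feasible region.
bell pepper only: max(5/1, 299/141) = 5 servings → $6.25.
avocado only: max(5/2, 299/15) = 19.93 servings → $43.85.
sweet potato only: max(5/3, 299/37) = 8.081 servings → $4.85.
bell pepper + avocado with both tight: 1.959 servings and 1.521 servings → $5.79.
bell pepper + sweet potato with both tight: 1.845 servings and 1.052 servings → $2.94.
avocado + sweet potato: the both-tight solution has a negative serving — not a feasible corner.
The minimum over all feasible corners is $2.94.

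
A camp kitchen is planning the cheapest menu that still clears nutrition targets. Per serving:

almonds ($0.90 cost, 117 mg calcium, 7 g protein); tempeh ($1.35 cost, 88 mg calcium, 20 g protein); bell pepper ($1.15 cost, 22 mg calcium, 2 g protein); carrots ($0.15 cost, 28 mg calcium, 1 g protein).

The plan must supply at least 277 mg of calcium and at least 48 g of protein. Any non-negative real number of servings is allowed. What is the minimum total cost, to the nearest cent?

$3.47

almonds only: max(277/117, 48/7) = 6.857 servings → $6.17.
tempeh only: max(277/88, 48/20) = 3.148 servings → $4.25.
bell pepper only: max(277/22, 48/2) = 24 servings → $27.60.
carrots only: max(277/28, 48/1) = 48 servings → $7.20.
almonds + tempeh with both tight: 0.7633 servings and 2.133 servings → $3.57.
almonds + bell pepper: intersection lies outside the first quadrant.
almonds + carrots with both targets exact would need a negative amount; discard.
tempeh + bell pepper with both tight: 1.902 servings and 4.985 servings → $8.30.
tempeh + carrots with both tight: 2.261 servings and 2.788 servings → $3.47.
bell pepper + carrots with both targets exact would need a negative amount; discard.
Cheapest feasible corner: $3.47.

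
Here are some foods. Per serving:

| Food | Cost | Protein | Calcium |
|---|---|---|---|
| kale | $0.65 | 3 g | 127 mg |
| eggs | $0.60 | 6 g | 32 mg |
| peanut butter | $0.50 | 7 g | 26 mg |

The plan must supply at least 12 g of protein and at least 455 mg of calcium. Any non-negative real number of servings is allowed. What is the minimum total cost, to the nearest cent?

$2.40

At the optimum either one food covers both requirements or two foods hit both targets exactly; no other combination can be cheaper.
kale only: max(12/3, 455/127) = 4 servings → $2.60.
eggs only: max(12/6, 455/32) = 14.22 servings → $8.53.
peanut butter only: max(12/7, 455/26) = 17.5 servings → $8.75.
kale + eggs with both tight: 3.523 servings and 0.2387 servings → $2.43.
kale + peanut butter with both tight: 3.543 servings and 0.1961 servings → $2.40.
eggs + peanut butter with both targets exact would need a negative amount; discard.
Cheapest feasible corner: $2.40.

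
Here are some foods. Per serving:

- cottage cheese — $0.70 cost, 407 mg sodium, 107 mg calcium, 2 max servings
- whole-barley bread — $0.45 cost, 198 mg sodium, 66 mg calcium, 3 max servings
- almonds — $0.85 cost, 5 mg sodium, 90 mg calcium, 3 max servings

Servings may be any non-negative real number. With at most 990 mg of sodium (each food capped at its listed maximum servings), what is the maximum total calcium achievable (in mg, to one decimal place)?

Calcium per mg sodium: almonds 18, whole-barley bread 0.3333, cottage cheese 0.2629.
Take 3 servings of almonds: uses 15 mg sodium, +270.0 mg calcium (running total 270.0 mg).
Take 3 servings of whole-barley bread: uses 594 mg sodium, +198.0 mg calcium (running total 468.0 mg).
Take 0.9361 servings of cottage cheese: uses 381 mg sodium, +100.2 mg calcium (running total 568.2 mg).
Filling greedily by calcium-per-mg sodium is optimal for one linear limit, giving 568.2 mg.

568.2 mg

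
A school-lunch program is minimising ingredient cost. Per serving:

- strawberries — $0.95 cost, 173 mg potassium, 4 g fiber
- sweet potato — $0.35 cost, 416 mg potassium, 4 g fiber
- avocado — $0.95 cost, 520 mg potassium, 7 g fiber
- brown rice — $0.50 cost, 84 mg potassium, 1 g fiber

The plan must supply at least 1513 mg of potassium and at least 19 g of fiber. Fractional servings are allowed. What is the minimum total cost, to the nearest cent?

Compare the cost at each extreme point of the feasible region.
strawberries only: max(1513/173, 19/4) = 8.746 servings → $8.31.
sweet potato only: max(1513/416, 19/4) = 4.75 servings → $1.66.
avocado only: max(1513/520, 19/7) = 2.91 servings → $2.76.
brown rice only: max(1513/84, 19/1) = 19 servings → $9.50.
strawberries + sweet potato with both tight: 1.905 servings and 2.845 servings → $2.81.
strawberries + avocado: intersection lies outside the first quadrant.
strawberries + brown rice with both tight: 0.5092 servings and 16.96 servings → $8.97.
sweet potato + avocado with both tight: 0.8546 servings and 2.226 servings → $2.41.
sweet potato + brown rice: the both-tight solution has a negative serving — not a feasible corner.
avocado + brown rice with both tight: 1.221 servings and 10.46 servings → $6.39.
The minimum over all feasible corners is $1.66.

$1.66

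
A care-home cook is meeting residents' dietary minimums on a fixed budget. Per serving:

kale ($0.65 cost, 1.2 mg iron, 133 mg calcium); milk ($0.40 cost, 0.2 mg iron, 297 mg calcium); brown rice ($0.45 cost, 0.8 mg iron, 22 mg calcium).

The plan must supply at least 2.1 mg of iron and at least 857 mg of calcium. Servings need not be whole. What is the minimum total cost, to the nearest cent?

Minimising a linear cost over {iron ≥ 2.1, calcium ≥ 857, servings ≥ 0} — the optimum is at a vertex, using one or two foods.
kale only: max(2.1/1.2, 857/133) = 6.444 servings → $4.19.
milk only: max(2.1/0.2, 857/297) = 10.5 servings → $4.20.
brown rice only: max(2.1/0.8, 857/22) = 38.95 servings → $17.53.
kale + milk with both tight: 1.371 servings and 2.271 servings → $1.80.
kale + brown rice with both targets exact would need a negative amount; discard.
milk + brown rice with both tight: 2.742 servings and 1.94 servings → $1.97.
Cheapest feasible corner: $1.80.

$1.80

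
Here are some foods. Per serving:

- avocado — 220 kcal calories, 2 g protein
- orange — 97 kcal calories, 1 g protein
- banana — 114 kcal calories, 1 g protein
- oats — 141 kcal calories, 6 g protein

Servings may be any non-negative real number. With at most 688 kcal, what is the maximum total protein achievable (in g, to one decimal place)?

29.3 g

Protein per kcal: oats 0.04255, orange 0.01031, avocado 0.009091, banana 0.008772.
With no serving limits, spend the whole calories allowance on oats: 688 kcal / 141 kcal × 6 g = 29.3 g.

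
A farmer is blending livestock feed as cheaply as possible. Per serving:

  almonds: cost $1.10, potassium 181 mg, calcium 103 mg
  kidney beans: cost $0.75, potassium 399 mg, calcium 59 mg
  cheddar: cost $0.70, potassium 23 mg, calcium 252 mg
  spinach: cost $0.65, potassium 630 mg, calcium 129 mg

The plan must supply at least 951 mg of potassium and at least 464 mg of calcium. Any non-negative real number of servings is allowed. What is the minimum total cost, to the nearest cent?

$1.72

At the optimum either one food covers both requirements or two foods hit both targets exactly; no other combination can be cheaper.
almonds only: max(951/181, 464/103) = 5.254 servings → $5.78.
kidney beans only: max(951/399, 464/59) = 7.864 servings → $5.90.
cheddar only: max(951/23, 464/252) = 41.35 servings → $28.94.
spinach only: max(951/630, 464/129) = 3.597 servings → $2.34.
almonds + kidney beans with both tight: 4.242 servings and 0.4592 servings → $5.01.
almonds + cheddar with both targets exact would need a negative amount; discard.
almonds + spinach with both tight: 4.084 servings and 0.3363 servings → $4.71.
kidney beans + cheddar with both tight: 2.308 servings and 1.301 servings → $2.64.
kidney beans + spinach: intersection lies outside the first quadrant.
cheddar + spinach with both tight: 1.089 servings and 1.47 servings → $1.72.
So the least-cost plan costs $1.72.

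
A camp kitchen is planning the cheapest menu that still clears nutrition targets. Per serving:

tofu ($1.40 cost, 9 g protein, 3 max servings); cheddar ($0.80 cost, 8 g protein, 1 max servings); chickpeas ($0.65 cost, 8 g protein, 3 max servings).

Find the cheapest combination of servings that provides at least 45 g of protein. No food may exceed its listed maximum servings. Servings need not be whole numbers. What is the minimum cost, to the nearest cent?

Cost per g of protein: chickpeas $0.0813, cheddar $0.1000, tofu $0.1556.
Take 3 servings of chickpeas: +24.0 g protein for $1.95 (total $1.95, still need 21.0 g).
Take 1 serving of cheddar: +8.0 g protein for $0.80 (total $2.75, still need 13.0 g).
Take 1.444 servings of tofu: +13.0 g protein for $2.02 (total $4.77, still need 0.0 g).
Filling from the cheapest source first is optimal under one linear minimum: $4.77.

$4.77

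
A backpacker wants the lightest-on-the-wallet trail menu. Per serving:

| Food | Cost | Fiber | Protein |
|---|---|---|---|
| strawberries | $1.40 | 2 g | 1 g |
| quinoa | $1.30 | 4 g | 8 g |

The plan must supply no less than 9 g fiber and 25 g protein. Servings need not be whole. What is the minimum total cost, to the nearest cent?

With two linear requirements the optimum uses one or two foods; enumerate the corners.
strawberries only: max(9/2, 25/1) = 25 servings → $35.00.
quinoa only: max(9/4, 25/8) = 3.125 servings → $4.06.
strawberries + quinoa: intersection lies outside the first quadrant.
So the least-cost plan costs $4.06.

$4.06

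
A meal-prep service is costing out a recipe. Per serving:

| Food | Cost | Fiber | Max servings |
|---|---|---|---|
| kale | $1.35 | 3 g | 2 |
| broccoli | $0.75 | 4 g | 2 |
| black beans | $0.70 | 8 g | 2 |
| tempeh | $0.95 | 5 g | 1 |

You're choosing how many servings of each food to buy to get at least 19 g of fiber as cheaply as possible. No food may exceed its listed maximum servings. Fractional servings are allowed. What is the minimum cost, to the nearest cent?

Cost per g of fiber: black beans $0.0875, broccoli $0.1875, tempeh $0.1900, kale $0.4500.
Take 2 servings of black beans: +16.0 g fiber for $1.40 (total $1.40, still need 3.0 g).
Take 0.75 servings of broccoli: +3.0 g fiber for $0.56 (total $1.96, still need 0.0 g).
Filling from the cheapest source first is optimal under one linear minimum: $1.96.

$1.96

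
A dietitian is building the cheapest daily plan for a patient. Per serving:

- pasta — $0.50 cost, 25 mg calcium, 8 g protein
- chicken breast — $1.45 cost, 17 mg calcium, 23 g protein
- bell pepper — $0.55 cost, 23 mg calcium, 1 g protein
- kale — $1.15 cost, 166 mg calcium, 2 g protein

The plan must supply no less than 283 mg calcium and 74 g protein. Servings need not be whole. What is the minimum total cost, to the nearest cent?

Two binding constraints pin down two serving amounts, so the optimal mix uses at most two foods. The candidates are each food alone (scaled to the tighter of calcium/protein) and each pair with both constraints tight.
pasta only: max(283/25, 74/8) = 11.32 servings → $5.66.
chicken breast only: max(283/17, 74/23) = 16.65 servings → $24.14.
bell pepper only: max(283/23, 74/1) = 74 servings → $40.70.
kale only: max(283/166, 74/2) = 37 servings → $42.55.
pasta + chicken breast: the both-tight solution has a negative serving — not a feasible corner.
pasta + bell pepper with both tight: 8.925 servings and 2.604 servings → $5.89.
pasta + kale with both tight: 9.169 servings and 0.3239 servings → $4.96.
chicken breast + bell pepper with both tight: 2.771 servings and 10.26 servings → $9.66.
chicken breast + kale with both tight: 3.097 servings and 1.388 servings → $6.09.
bell pepper + kale with both targets exact would need a negative amount; discard.
Cheapest feasible corner: $4.96.

$4.96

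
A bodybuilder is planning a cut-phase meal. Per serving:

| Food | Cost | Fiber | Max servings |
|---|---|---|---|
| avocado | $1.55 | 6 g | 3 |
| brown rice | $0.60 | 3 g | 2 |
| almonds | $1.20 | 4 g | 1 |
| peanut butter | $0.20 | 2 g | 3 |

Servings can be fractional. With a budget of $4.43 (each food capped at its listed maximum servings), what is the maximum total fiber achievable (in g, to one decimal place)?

Fiber per dollar: peanut butter 10, brown rice 5, avocado 3.871, almonds 3.333.
Take 3 servings of peanut butter: spends $0.60, +6.0 g fiber (running total 6.0 g).
Take 2 servings of brown rice: spends $1.20, +6.0 g fiber (running total 12.0 g).
Take 1.697 servings of avocado: spends $2.63, +10.2 g fiber (running total 22.2 g).
Filling greedily by fiber-per-dollar is optimal for one linear limit, giving 22.2 g.

22.2 g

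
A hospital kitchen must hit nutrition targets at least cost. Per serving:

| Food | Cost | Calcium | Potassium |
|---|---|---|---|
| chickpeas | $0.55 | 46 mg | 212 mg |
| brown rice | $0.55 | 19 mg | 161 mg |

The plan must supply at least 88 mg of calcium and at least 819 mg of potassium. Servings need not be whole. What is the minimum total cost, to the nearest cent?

Minimising a linear cost over {calcium ≥ 88, potassium ≥ 819, servings ≥ 0} — the optimum is at a vertex, using one or two foods.
chickpeas only: max(88/46, 819/212) = 3.863 servings → $2.12.
brown rice only: max(88/19, 819/161) = 5.087 servings → $2.80.
chickpeas + brown rice: intersection lies outside the first quadrant.
The minimum over all feasible corners is $2.12.

$2.12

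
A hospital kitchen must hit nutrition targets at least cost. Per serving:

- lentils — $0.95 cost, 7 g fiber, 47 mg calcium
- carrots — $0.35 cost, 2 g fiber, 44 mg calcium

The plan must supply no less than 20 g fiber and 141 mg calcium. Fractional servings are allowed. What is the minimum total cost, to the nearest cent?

The cheapest plan sits at a corner of the feasible region — with two constraints it uses at most two foods.
lentils only: max(20/7, 141/47) = 3 servings → $2.85.
carrots only: max(20/2, 141/44) = 10 servings → $3.50.
lentils + carrots with both tight: 2.794 servings and 0.2196 servings → $2.73.
The minimum over all feasible corners is $2.73.

$2.73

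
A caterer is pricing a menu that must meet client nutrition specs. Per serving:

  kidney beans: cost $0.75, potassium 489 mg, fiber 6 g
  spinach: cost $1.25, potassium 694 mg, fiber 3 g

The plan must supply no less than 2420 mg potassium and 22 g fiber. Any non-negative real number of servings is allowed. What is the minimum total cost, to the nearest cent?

$3.71

At the optimum either one food covers both requirements or two foods hit both targets exactly; no other combination can be cheaper.
kidney beans only: max(2420/489, 22/6) = 4.949 servings → $3.71.
spinach only: max(2420/694, 22/3) = 7.333 servings → $9.17.
kidney beans + spinach with both tight: 2.969 servings and 1.395 servings → $3.97.
The minimum over all feasible corners is $3.71.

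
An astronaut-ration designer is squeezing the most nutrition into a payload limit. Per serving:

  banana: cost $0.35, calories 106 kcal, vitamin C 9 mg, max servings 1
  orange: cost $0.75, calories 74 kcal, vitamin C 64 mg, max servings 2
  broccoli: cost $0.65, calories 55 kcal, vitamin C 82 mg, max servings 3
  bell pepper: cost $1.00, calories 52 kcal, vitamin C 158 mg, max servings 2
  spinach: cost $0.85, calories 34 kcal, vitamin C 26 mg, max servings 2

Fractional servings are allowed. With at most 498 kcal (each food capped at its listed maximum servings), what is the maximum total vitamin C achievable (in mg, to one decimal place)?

Vitamin C per kcal: bell pepper 3.038, broccoli 1.491, orange 0.8649, spinach 0.7647, banana 0.08491.
Take 2 servings of bell pepper: uses 104 kcal, +316.0 mg vitamin C (running total 316.0 mg).
Take 3 servings of broccoli: uses 165 kcal, +246.0 mg vitamin C (running total 562.0 mg).
Take 2 servings of orange: uses 148 kcal, +128.0 mg vitamin C (running total 690.0 mg).
Take 2 servings of spinach: uses 68 kcal, +52.0 mg vitamin C (running total 742.0 mg).
Take 0.1226 servings of banana: uses 13 kcal, +1.1 mg vitamin C (running total 743.1 mg).
Filling greedily by vitamin C-per-kcal is optimal for one linear limit, giving 743.1 mg.

743.1 mg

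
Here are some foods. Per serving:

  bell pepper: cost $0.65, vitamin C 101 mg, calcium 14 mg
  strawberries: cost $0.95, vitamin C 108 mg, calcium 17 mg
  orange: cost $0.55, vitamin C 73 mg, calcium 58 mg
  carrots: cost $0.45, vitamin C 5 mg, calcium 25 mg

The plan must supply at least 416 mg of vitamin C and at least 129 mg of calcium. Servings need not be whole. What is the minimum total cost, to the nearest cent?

$2.80

With two linear requirements the optimum uses one or two foods; enumerate the corners.
bell pepper only: max(416/101, 129/14) = 9.214 servings → $5.99.
strawberries only: max(416/108, 129/17) = 7.588 servings → $7.21.
orange only: max(416/73, 129/58) = 5.699 servings → $3.13.
carrots only: max(416/5, 129/25) = 83.2 servings → $37.44.
bell pepper + strawberries: intersection lies outside the first quadrant.
bell pepper + orange with both tight: 3.042 servings and 1.49 servings → $2.80.
bell pepper + carrots with both tight: 3.974 servings and 2.935 servings → $3.90.
strawberries + orange with both tight: 2.929 servings and 1.366 servings → $3.53.
strawberries + carrots with both tight: 3.73 servings and 2.623 servings → $4.72.
orange + carrots: intersection lies outside the first quadrant.
Cheapest feasible corner: $2.80.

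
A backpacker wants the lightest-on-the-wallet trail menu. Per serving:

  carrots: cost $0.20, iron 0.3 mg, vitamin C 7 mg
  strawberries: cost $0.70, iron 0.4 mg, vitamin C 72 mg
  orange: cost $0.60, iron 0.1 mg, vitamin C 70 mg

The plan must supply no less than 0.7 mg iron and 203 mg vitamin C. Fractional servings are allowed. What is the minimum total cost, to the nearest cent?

$1.85

For a min-cost LP with two ≥-constraints, a basic feasible solution has at most two positive variables.
carrots only: max(0.7/0.3, 203/7) = 29 servings → $5.80.
strawberries only: max(0.7/0.4, 203/72) = 2.819 servings → $1.97.
orange only: max(0.7/0.1, 203/70) = 7 servings → $4.20.
carrots + strawberries: the both-tight solution has a negative serving — not a feasible corner.
carrots + orange with both tight: 1.414 servings and 2.759 servings → $1.94.
strawberries + orange with both tight: 1.38 servings and 1.481 servings → $1.85.
Cheapest feasible corner: $1.85.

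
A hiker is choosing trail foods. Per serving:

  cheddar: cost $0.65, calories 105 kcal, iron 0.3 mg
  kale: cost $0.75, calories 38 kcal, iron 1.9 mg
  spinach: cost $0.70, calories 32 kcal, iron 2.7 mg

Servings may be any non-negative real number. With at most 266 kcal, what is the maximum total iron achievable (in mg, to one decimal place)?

22.4 mg

Iron per kcal: spinach 0.08438, kale 0.05, cheddar 0.002857.
With no serving limits, spend the whole calories allowance on spinach: 266 kcal / 32 kcal × 2.7 mg = 22.4 mg.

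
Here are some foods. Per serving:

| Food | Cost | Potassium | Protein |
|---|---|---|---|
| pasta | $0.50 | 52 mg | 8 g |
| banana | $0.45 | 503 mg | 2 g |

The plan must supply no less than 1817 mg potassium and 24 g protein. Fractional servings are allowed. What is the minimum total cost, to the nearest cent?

$2.60

At the optimum either one food covers both requirements or two foods hit both targets exactly; no other combination can be cheaper.
pasta only: max(1817/52, 24/8) = 34.94 servings → $17.47.
banana only: max(1817/503, 24/2) = 12 servings → $5.40.
pasta + banana with both tight: 2.153 servings and 3.39 servings → $2.60.
So the least-cost plan costs $2.60.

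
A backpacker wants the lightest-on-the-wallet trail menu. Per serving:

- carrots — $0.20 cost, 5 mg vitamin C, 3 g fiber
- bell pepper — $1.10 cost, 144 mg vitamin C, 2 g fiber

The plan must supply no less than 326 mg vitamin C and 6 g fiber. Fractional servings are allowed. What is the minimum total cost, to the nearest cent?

$2.57

Compare the cost at each extreme point of the feasible region.
carrots only: max(326/5, 6/3) = 65.2 servings → $13.04.
bell pepper only: max(326/144, 6/2) = 3 servings → $3.30.
carrots + bell pepper with both tight: 0.5024 servings and 2.246 servings → $2.57.
So the least-cost plan costs $2.57.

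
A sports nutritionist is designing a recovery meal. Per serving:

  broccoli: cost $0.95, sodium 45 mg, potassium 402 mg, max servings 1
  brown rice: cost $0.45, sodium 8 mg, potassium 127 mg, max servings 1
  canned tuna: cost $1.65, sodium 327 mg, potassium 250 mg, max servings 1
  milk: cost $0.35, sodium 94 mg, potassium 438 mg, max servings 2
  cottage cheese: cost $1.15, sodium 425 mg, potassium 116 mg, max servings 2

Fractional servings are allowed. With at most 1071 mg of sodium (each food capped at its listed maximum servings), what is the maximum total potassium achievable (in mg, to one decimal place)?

1792.3 mg

Potassium per mg sodium: brown rice 15.88, broccoli 8.933, milk 4.66, canned tuna 0.7645, cottage cheese 0.2729.
Take 1 serving of brown rice: uses 8 mg sodium, +127.0 mg potassium (running total 127.0 mg).
Take 1 serving of broccoli: uses 45 mg sodium, +402.0 mg potassium (running total 529.0 mg).
Take 2 servings of milk: uses 188 mg sodium, +876.0 mg potassium (running total 1405.0 mg).
Take 1 serving of canned tuna: uses 327 mg sodium, +250.0 mg potassium (running total 1655.0 mg).
Take 1.184 servings of cottage cheese: uses 503 mg sodium, +137.3 mg potassium (running total 1792.3 mg).
Filling greedily by potassium-per-mg sodium is optimal for one linear limit, giving 1792.3 mg.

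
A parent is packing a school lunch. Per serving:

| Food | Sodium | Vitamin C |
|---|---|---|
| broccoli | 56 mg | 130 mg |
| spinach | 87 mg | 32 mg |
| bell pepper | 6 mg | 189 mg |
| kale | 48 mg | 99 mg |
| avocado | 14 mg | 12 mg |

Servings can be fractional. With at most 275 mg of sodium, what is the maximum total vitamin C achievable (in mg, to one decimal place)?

8662.5 mg

Vitamin C per mg sodium: bell pepper 31.5, broccoli 2.321, kale 2.062, avocado 0.8571, spinach 0.3678.
With no serving limits, spend the whole sodium allowance on bell pepper: 275 mg / 6 mg × 189 mg = 8662.5 mg.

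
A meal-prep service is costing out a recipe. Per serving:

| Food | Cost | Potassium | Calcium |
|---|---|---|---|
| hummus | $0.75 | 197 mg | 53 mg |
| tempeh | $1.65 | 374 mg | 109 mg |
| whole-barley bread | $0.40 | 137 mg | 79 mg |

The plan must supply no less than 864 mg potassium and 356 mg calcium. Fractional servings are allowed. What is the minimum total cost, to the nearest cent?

$2.52

hummus only: max(864/197, 356/53) = 6.717 servings → $5.04.
tempeh only: max(864/374, 356/109) = 3.266 servings → $5.39.
whole-barley bread only: max(864/137, 356/79) = 6.307 servings → $2.52.
hummus + tempeh with both targets exact would need a negative amount; discard.
hummus + whole-barley bread with both tight: 2.347 servings and 2.932 servings → $2.93.
tempeh + whole-barley bread with both tight: 1.333 servings and 2.667 servings → $3.27.
The minimum over all feasible corners is $2.52.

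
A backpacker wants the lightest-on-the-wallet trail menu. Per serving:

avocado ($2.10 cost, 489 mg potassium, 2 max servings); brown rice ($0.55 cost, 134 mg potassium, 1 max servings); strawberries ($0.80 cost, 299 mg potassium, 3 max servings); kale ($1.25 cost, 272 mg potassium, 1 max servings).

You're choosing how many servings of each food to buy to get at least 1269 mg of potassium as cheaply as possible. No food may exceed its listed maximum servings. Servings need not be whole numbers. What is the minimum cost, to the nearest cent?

$3.97

Cost per mg of potassium: strawberries $0.0027, brown rice $0.0041, avocado $0.0043, kale $0.0046.
Take 3 servings of strawberries: +897.0 mg potassium for $2.40 (total $2.40, still need 372.0 mg).
Take 1 serving of brown rice: +134.0 mg potassium for $0.55 (total $2.95, still need 238.0 mg).
Take 0.4867 servings of avocado: +238.0 mg potassium for $1.02 (total $3.97, still need 0.0 mg).
Filling from the cheapest source first is optimal under one linear minimum: $3.97.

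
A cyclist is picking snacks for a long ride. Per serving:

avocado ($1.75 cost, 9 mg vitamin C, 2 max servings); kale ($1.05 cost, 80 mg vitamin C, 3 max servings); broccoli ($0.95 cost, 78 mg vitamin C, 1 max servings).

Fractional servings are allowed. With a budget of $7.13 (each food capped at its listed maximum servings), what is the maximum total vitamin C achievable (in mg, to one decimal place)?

Vitamin C per dollar: broccoli 82.11, kale 76.19, avocado 5.143.
Take 1 serving of broccoli: spends $0.95, +78.0 mg vitamin C (running total 78.0 mg).
Take 3 servings of kale: spends $3.15, +240.0 mg vitamin C (running total 318.0 mg).
Take 1.731 servings of avocado: spends $3.03, +15.6 mg vitamin C (running total 333.6 mg).
Filling greedily by vitamin C-per-dollar is optimal for one linear limit, giving 333.6 mg.

333.6 mg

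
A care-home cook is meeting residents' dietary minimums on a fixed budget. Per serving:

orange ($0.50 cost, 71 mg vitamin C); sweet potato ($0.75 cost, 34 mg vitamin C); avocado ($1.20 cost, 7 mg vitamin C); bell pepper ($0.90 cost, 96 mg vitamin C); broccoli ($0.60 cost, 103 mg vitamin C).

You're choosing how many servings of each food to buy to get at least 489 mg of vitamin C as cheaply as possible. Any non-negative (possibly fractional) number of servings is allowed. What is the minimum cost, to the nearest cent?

$2.85

Cost per mg of vitamin C: broccoli $0.0058, orange $0.0070, bell pepper $0.0094, sweet potato $0.0221, avocado $0.1714.
With no serving limits, use only broccoli: 489 mg / 103 mg = 4.748 servings × $0.60 = $2.85.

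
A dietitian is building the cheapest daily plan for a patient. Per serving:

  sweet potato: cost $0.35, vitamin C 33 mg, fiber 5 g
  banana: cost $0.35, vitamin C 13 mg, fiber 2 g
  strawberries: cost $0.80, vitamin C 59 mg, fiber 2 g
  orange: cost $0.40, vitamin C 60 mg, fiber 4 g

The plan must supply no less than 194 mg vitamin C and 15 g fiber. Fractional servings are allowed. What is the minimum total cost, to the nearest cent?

The cheapest plan sits at a corner of the feasible region — with two constraints it uses at most two foods.
sweet potato only: max(194/33, 15/5) = 5.879 servings → $2.06.
banana only: max(194/13, 15/2) = 14.92 servings → $5.22.
strawberries only: max(194/59, 15/2) = 7.5 servings → $6.00.
orange only: max(194/60, 15/4) = 3.75 servings → $1.50.
sweet potato + banana: intersection lies outside the first quadrant.
sweet potato + strawberries with both tight: 2.17 servings and 2.074 servings → $2.42.
sweet potato + orange with both tight: 0.7381 servings and 2.827 servings → $1.39.
banana + strawberries with both tight: 5.402 servings and 2.098 servings → $3.57.
banana + orange with both tight: 1.824 servings and 2.838 servings → $1.77.
strawberries + orange with both targets exact would need a negative amount; discard.
Cheapest feasible corner: $1.39.

$1.39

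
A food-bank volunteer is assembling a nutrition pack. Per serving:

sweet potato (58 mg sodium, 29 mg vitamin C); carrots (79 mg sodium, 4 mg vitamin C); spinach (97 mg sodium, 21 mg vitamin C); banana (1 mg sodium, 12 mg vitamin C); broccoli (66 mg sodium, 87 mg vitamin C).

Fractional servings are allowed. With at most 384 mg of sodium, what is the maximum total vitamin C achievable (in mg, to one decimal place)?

4608.0 mg

Vitamin C per mg sodium: banana 12, broccoli 1.318, sweet potato 0.5, spinach 0.2165, carrots 0.05063.
With no serving limits, spend the whole sodium allowance on banana: 384 mg / 1 mg × 12 mg = 4608.0 mg.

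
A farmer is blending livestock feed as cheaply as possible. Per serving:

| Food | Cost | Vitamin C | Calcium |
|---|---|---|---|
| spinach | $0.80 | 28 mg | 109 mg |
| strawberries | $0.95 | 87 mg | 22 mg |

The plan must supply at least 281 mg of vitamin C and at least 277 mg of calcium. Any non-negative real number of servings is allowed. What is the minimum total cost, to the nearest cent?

Check every corner: each single food scaled to meet both minima, and each pair solved so both constraints bind.
spinach only: max(281/28, 277/109) = 10.04 servings → $8.03.
strawberries only: max(281/87, 277/22) = 12.59 servings → $11.96.
spinach + strawberries with both tight: 2.021 servings and 2.58 servings → $4.07.
Cheapest feasible corner: $4.07.

$4.07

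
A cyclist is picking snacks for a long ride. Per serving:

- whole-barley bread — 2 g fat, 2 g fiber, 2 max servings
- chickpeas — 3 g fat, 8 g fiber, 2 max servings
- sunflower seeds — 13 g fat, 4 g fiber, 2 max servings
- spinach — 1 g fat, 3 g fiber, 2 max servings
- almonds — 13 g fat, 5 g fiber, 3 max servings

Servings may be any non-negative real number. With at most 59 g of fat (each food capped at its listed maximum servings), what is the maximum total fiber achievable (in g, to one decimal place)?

43.5 g

Fiber per g fat: spinach 3, chickpeas 2.667, whole-barley bread 1, almonds 0.3846, sunflower seeds 0.3077.
Take 2 servings of spinach: uses 2 g fat, +6.0 g fiber (running total 6.0 g).
Take 2 servings of chickpeas: uses 6 g fat, +16.0 g fiber (running total 22.0 g).
Take 2 servings of whole-barley bread: uses 4 g fat, +4.0 g fiber (running total 26.0 g).
Take 3 servings of almonds: uses 39 g fat, +15.0 g fiber (running total 41.0 g).
Take 0.6154 servings of sunflower seeds: uses 8 g fat, +2.5 g fiber (running total 43.5 g).
Filling greedily by fiber-per-g fat is optimal for one linear limit, giving 43.5 g.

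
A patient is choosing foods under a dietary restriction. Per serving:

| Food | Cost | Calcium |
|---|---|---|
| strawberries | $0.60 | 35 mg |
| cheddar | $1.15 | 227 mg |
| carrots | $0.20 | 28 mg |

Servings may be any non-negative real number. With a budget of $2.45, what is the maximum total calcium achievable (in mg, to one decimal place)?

Calcium per dollar: cheddar 197.4, carrots 140, strawberries 58.33.
With no serving limits, spend the whole cost allowance on cheddar: $2.45 / $1.15 × 227 mg = 483.6 mg.

483.6 mg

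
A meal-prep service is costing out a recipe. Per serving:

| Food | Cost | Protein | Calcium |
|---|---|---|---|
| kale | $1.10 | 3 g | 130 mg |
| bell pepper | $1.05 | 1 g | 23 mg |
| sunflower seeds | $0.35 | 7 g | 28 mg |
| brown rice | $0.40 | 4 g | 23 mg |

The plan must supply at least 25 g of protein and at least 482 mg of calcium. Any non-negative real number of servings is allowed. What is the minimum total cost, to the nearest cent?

$4.33

An LP optimum is at a vertex; with two nutrient constraints at most two foods are used. Check each candidate.
kale only: max(25/3, 482/130) = 8.333 servings → $9.17.
bell pepper only: max(25/1, 482/23) = 25 servings → $26.25.
sunflower seeds only: max(25/7, 482/28) = 17.21 servings → $6.03.
brown rice only: max(25/4, 482/23) = 20.96 servings → $8.38.
kale + bell pepper with both targets exact would need a negative amount; discard.
kale + sunflower seeds with both tight: 3.237 servings and 2.184 servings → $4.33.
kale + brown rice with both tight: 3 servings and 4 servings → $4.90.
bell pepper + sunflower seeds with both tight: 20.11 servings and 0.6992 servings → $21.36.
bell pepper + brown rice with both tight: 19.61 servings and 1.348 servings → $21.13.
sunflower seeds + brown rice: intersection lies outside the first quadrant.
So the least-cost plan costs $4.33.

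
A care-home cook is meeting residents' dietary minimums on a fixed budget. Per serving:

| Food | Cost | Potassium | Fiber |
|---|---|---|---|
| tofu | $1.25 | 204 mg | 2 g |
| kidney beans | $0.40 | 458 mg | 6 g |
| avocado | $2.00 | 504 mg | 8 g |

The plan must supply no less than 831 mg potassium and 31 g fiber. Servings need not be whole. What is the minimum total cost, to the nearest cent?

This is a tiny linear program; its minimum lies at a vertex of the feasible set. List the vertices and price them.
tofu only: max(831/204, 31/2) = 15.5 servings → $19.38.
kidney beans only: max(831/458, 31/6) = 5.167 servings → $2.07.
avocado only: max(831/504, 31/8) = 3.875 servings → $7.75.
tofu + kidney beans: the both-tight solution has a negative serving — not a feasible corner.
tofu + avocado: intersection lies outside the first quadrant.
kidney beans + avocado: intersection lies outside the first quadrant.
Cheapest feasible corner: $2.07.

$2.07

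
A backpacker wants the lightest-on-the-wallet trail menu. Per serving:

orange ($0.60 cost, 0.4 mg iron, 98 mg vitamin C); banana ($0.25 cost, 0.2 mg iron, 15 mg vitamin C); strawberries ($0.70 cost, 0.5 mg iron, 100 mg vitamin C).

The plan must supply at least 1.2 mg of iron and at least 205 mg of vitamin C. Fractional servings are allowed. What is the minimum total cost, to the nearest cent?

$1.64

With two linear requirements the optimum uses one or two foods; enumerate the corners.
orange only: max(1.2/0.4, 205/98) = 3 servings → $1.80.
banana only: max(1.2/0.2, 205/15) = 13.67 servings → $3.42.
strawberries only: max(1.2/0.5, 205/100) = 2.4 servings → $1.68.
orange + banana with both tight: 1.691 servings and 2.618 servings → $1.67.
orange + strawberries: intersection lies outside the first quadrant.
banana + strawberries with both tight: 1.4 servings and 1.84 servings → $1.64.
Cheapest feasible corner: $1.64.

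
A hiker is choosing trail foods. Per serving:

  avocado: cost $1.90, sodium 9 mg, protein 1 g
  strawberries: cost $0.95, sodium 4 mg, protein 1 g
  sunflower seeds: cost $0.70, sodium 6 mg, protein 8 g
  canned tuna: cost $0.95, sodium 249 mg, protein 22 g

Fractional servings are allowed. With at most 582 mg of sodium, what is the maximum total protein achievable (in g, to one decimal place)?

Protein per mg sodium: sunflower seeds 1.333, strawberries 0.25, avocado 0.1111, canned tuna 0.08835.
With no serving limits, spend the whole sodium allowance on sunflower seeds: 582 mg / 6 mg × 8 g = 776.0 g.

776.0 g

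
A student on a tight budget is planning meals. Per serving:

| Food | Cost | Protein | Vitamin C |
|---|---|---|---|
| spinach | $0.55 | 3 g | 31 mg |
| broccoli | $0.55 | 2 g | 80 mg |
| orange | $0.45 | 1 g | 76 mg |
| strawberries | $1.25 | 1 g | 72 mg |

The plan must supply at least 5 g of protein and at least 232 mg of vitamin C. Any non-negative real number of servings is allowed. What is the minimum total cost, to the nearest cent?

Minimising a linear cost over {protein ≥ 5, vitamin C ≥ 232, servings ≥ 0} — the optimum is at a vertex, using one or two foods.
spinach only: max(5/3, 232/31) = 7.484 servings → $4.12.
broccoli only: max(5/2, 232/80) = 2.9 servings → $1.59.
orange only: max(5/1, 232/76) = 5 servings → $2.25.
strawberries only: max(5/1, 232/72) = 5 servings → $6.25.
spinach + broccoli: intersection lies outside the first quadrant.
spinach + orange with both tight: 0.7513 servings and 2.746 servings → $1.65.
spinach + strawberries with both tight: 0.6919 servings and 2.924 servings → $4.04.
broccoli + orange with both tight: 2.056 servings and 0.8889 servings → $1.53.
broccoli + strawberries with both tight: 2 servings and 1 serving → $2.35.
orange + strawberries: the both-tight solution has a negative serving — not a feasible corner.
Cheapest feasible corner: $1.53.

$1.53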